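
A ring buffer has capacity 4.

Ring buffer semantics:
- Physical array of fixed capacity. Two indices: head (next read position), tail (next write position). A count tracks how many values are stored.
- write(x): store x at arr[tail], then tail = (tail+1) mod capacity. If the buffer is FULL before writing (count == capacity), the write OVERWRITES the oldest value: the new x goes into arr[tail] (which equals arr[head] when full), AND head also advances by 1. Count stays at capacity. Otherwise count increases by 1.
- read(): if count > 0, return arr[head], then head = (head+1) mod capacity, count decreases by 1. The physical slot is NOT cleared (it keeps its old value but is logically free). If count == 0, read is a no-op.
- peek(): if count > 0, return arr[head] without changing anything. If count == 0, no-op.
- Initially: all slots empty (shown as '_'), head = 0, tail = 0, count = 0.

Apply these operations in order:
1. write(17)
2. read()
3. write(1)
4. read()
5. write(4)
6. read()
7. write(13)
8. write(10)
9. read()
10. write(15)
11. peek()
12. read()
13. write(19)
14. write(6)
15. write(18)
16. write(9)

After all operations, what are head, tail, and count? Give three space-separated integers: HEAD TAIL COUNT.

Answer: 2 2 4

Derivation:
After op 1 (write(17)): arr=[17 _ _ _] head=0 tail=1 count=1
After op 2 (read()): arr=[17 _ _ _] head=1 tail=1 count=0
After op 3 (write(1)): arr=[17 1 _ _] head=1 tail=2 count=1
After op 4 (read()): arr=[17 1 _ _] head=2 tail=2 count=0
After op 5 (write(4)): arr=[17 1 4 _] head=2 tail=3 count=1
After op 6 (read()): arr=[17 1 4 _] head=3 tail=3 count=0
After op 7 (write(13)): arr=[17 1 4 13] head=3 tail=0 count=1
After op 8 (write(10)): arr=[10 1 4 13] head=3 tail=1 count=2
After op 9 (read()): arr=[10 1 4 13] head=0 tail=1 count=1
After op 10 (write(15)): arr=[10 15 4 13] head=0 tail=2 count=2
After op 11 (peek()): arr=[10 15 4 13] head=0 tail=2 count=2
After op 12 (read()): arr=[10 15 4 13] head=1 tail=2 count=1
After op 13 (write(19)): arr=[10 15 19 13] head=1 tail=3 count=2
After op 14 (write(6)): arr=[10 15 19 6] head=1 tail=0 count=3
After op 15 (write(18)): arr=[18 15 19 6] head=1 tail=1 count=4
After op 16 (write(9)): arr=[18 9 19 6] head=2 tail=2 count=4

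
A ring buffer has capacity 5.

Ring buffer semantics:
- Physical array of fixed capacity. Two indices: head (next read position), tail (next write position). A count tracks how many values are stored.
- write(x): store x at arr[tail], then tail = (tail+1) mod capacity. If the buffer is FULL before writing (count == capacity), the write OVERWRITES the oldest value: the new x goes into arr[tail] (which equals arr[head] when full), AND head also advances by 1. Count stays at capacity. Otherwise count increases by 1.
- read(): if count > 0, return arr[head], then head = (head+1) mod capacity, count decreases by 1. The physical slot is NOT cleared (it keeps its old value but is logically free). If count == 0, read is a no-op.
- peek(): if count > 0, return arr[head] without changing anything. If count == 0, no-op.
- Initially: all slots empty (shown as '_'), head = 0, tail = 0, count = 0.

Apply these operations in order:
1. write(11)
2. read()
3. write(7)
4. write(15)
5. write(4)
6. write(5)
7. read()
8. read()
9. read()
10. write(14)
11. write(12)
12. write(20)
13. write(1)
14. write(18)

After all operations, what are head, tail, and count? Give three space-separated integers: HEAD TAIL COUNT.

After op 1 (write(11)): arr=[11 _ _ _ _] head=0 tail=1 count=1
After op 2 (read()): arr=[11 _ _ _ _] head=1 tail=1 count=0
After op 3 (write(7)): arr=[11 7 _ _ _] head=1 tail=2 count=1
After op 4 (write(15)): arr=[11 7 15 _ _] head=1 tail=3 count=2
After op 5 (write(4)): arr=[11 7 15 4 _] head=1 tail=4 count=3
After op 6 (write(5)): arr=[11 7 15 4 5] head=1 tail=0 count=4
After op 7 (read()): arr=[11 7 15 4 5] head=2 tail=0 count=3
After op 8 (read()): arr=[11 7 15 4 5] head=3 tail=0 count=2
After op 9 (read()): arr=[11 7 15 4 5] head=4 tail=0 count=1
After op 10 (write(14)): arr=[14 7 15 4 5] head=4 tail=1 count=2
After op 11 (write(12)): arr=[14 12 15 4 5] head=4 tail=2 count=3
After op 12 (write(20)): arr=[14 12 20 4 5] head=4 tail=3 count=4
After op 13 (write(1)): arr=[14 12 20 1 5] head=4 tail=4 count=5
After op 14 (write(18)): arr=[14 12 20 1 18] head=0 tail=0 count=5

Answer: 0 0 5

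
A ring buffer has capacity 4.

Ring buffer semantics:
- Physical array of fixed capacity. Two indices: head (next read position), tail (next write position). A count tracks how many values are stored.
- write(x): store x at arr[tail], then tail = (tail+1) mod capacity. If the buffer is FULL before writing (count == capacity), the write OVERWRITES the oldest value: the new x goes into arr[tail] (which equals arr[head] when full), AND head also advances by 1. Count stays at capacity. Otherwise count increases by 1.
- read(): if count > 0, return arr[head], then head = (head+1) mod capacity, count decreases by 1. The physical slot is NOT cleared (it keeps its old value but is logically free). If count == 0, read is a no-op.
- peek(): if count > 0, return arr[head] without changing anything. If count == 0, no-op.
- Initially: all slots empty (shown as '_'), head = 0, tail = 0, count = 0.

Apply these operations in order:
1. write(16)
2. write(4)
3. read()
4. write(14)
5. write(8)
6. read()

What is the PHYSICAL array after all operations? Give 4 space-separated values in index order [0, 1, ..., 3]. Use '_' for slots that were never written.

Answer: 16 4 14 8

Derivation:
After op 1 (write(16)): arr=[16 _ _ _] head=0 tail=1 count=1
After op 2 (write(4)): arr=[16 4 _ _] head=0 tail=2 count=2
After op 3 (read()): arr=[16 4 _ _] head=1 tail=2 count=1
After op 4 (write(14)): arr=[16 4 14 _] head=1 tail=3 count=2
After op 5 (write(8)): arr=[16 4 14 8] head=1 tail=0 count=3
After op 6 (read()): arr=[16 4 14 8] head=2 tail=0 count=2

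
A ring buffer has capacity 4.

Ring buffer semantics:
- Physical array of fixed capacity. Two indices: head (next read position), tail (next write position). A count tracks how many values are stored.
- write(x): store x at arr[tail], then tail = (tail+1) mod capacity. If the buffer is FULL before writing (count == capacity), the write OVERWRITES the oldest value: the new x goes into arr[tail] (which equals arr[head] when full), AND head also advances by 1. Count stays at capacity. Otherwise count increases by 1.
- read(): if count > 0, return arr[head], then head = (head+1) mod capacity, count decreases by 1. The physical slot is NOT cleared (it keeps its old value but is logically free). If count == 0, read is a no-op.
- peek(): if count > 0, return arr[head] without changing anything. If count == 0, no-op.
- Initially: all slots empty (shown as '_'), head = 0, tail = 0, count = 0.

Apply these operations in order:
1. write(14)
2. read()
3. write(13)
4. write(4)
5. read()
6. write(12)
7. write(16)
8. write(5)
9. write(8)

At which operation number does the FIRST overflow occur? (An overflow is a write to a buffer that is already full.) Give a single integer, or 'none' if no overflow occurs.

Answer: 9

Derivation:
After op 1 (write(14)): arr=[14 _ _ _] head=0 tail=1 count=1
After op 2 (read()): arr=[14 _ _ _] head=1 tail=1 count=0
After op 3 (write(13)): arr=[14 13 _ _] head=1 tail=2 count=1
After op 4 (write(4)): arr=[14 13 4 _] head=1 tail=3 count=2
After op 5 (read()): arr=[14 13 4 _] head=2 tail=3 count=1
After op 6 (write(12)): arr=[14 13 4 12] head=2 tail=0 count=2
After op 7 (write(16)): arr=[16 13 4 12] head=2 tail=1 count=3
After op 8 (write(5)): arr=[16 5 4 12] head=2 tail=2 count=4
After op 9 (write(8)): arr=[16 5 8 12] head=3 tail=3 count=4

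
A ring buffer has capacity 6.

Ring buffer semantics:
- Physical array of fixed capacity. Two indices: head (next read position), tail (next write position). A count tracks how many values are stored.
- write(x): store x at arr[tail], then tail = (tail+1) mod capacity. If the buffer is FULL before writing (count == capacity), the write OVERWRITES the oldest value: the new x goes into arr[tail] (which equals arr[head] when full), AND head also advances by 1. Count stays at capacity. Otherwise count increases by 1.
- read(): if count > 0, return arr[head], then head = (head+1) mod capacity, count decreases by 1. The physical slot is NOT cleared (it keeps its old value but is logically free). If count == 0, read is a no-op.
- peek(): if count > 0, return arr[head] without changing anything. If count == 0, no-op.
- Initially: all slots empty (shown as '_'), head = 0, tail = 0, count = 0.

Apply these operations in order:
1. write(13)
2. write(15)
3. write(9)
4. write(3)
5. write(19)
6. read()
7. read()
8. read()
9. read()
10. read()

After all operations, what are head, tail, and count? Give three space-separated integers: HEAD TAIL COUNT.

Answer: 5 5 0

Derivation:
After op 1 (write(13)): arr=[13 _ _ _ _ _] head=0 tail=1 count=1
After op 2 (write(15)): arr=[13 15 _ _ _ _] head=0 tail=2 count=2
After op 3 (write(9)): arr=[13 15 9 _ _ _] head=0 tail=3 count=3
After op 4 (write(3)): arr=[13 15 9 3 _ _] head=0 tail=4 count=4
After op 5 (write(19)): arr=[13 15 9 3 19 _] head=0 tail=5 count=5
After op 6 (read()): arr=[13 15 9 3 19 _] head=1 tail=5 count=4
After op 7 (read()): arr=[13 15 9 3 19 _] head=2 tail=5 count=3
After op 8 (read()): arr=[13 15 9 3 19 _] head=3 tail=5 count=2
After op 9 (read()): arr=[13 15 9 3 19 _] head=4 tail=5 count=1
After op 10 (read()): arr=[13 15 9 3 19 _] head=5 tail=5 count=0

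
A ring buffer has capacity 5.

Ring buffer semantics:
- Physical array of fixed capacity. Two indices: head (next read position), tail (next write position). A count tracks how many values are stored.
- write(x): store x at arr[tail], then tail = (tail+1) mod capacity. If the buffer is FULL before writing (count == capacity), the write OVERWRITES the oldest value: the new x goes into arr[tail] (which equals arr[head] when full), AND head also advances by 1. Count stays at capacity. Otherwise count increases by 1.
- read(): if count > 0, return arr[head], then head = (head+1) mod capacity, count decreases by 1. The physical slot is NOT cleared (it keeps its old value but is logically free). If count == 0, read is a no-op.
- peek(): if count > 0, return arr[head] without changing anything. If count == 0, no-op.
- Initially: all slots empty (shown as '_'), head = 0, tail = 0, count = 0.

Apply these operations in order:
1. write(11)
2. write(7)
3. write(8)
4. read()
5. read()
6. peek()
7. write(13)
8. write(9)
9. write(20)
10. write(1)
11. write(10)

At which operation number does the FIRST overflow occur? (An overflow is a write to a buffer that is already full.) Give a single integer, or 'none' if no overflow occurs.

Answer: 11

Derivation:
After op 1 (write(11)): arr=[11 _ _ _ _] head=0 tail=1 count=1
After op 2 (write(7)): arr=[11 7 _ _ _] head=0 tail=2 count=2
After op 3 (write(8)): arr=[11 7 8 _ _] head=0 tail=3 count=3
After op 4 (read()): arr=[11 7 8 _ _] head=1 tail=3 count=2
After op 5 (read()): arr=[11 7 8 _ _] head=2 tail=3 count=1
After op 6 (peek()): arr=[11 7 8 _ _] head=2 tail=3 count=1
After op 7 (write(13)): arr=[11 7 8 13 _] head=2 tail=4 count=2
After op 8 (write(9)): arr=[11 7 8 13 9] head=2 tail=0 count=3
After op 9 (write(20)): arr=[20 7 8 13 9] head=2 tail=1 count=4
After op 10 (write(1)): arr=[20 1 8 13 9] head=2 tail=2 count=5
After op 11 (write(10)): arr=[20 1 10 13 9] head=3 tail=3 count=5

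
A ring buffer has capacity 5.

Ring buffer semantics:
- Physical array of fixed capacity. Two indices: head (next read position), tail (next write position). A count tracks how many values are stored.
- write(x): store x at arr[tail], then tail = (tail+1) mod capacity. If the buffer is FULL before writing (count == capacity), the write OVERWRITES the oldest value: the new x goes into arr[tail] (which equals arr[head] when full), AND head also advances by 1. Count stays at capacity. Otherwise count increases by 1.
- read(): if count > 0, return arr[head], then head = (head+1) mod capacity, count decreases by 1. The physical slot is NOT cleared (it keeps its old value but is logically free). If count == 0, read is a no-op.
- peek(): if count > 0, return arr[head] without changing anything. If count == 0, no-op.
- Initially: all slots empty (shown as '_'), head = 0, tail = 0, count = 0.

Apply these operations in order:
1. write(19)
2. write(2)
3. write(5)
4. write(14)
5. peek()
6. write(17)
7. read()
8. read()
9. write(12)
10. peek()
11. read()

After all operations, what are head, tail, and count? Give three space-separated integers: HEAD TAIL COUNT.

Answer: 3 1 3

Derivation:
After op 1 (write(19)): arr=[19 _ _ _ _] head=0 tail=1 count=1
After op 2 (write(2)): arr=[19 2 _ _ _] head=0 tail=2 count=2
After op 3 (write(5)): arr=[19 2 5 _ _] head=0 tail=3 count=3
After op 4 (write(14)): arr=[19 2 5 14 _] head=0 tail=4 count=4
After op 5 (peek()): arr=[19 2 5 14 _] head=0 tail=4 count=4
After op 6 (write(17)): arr=[19 2 5 14 17] head=0 tail=0 count=5
After op 7 (read()): arr=[19 2 5 14 17] head=1 tail=0 count=4
After op 8 (read()): arr=[19 2 5 14 17] head=2 tail=0 count=3
After op 9 (write(12)): arr=[12 2 5 14 17] head=2 tail=1 count=4
After op 10 (peek()): arr=[12 2 5 14 17] head=2 tail=1 count=4
After op 11 (read()): arr=[12 2 5 14 17] head=3 tail=1 count=3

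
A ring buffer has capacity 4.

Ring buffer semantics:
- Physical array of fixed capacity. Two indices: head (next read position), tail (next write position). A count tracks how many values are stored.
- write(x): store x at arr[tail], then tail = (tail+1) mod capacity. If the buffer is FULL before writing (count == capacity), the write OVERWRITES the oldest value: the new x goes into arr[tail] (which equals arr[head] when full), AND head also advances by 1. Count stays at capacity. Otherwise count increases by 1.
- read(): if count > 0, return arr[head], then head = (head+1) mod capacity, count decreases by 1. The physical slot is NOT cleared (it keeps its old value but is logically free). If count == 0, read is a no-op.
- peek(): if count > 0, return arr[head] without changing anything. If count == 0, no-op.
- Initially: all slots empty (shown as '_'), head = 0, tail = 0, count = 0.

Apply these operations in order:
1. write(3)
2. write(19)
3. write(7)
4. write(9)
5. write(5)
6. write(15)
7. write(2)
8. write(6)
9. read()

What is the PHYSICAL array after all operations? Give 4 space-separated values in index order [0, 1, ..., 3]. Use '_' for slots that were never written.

After op 1 (write(3)): arr=[3 _ _ _] head=0 tail=1 count=1
After op 2 (write(19)): arr=[3 19 _ _] head=0 tail=2 count=2
After op 3 (write(7)): arr=[3 19 7 _] head=0 tail=3 count=3
After op 4 (write(9)): arr=[3 19 7 9] head=0 tail=0 count=4
After op 5 (write(5)): arr=[5 19 7 9] head=1 tail=1 count=4
After op 6 (write(15)): arr=[5 15 7 9] head=2 tail=2 count=4
After op 7 (write(2)): arr=[5 15 2 9] head=3 tail=3 count=4
After op 8 (write(6)): arr=[5 15 2 6] head=0 tail=0 count=4
After op 9 (read()): arr=[5 15 2 6] head=1 tail=0 count=3

Answer: 5 15 2 6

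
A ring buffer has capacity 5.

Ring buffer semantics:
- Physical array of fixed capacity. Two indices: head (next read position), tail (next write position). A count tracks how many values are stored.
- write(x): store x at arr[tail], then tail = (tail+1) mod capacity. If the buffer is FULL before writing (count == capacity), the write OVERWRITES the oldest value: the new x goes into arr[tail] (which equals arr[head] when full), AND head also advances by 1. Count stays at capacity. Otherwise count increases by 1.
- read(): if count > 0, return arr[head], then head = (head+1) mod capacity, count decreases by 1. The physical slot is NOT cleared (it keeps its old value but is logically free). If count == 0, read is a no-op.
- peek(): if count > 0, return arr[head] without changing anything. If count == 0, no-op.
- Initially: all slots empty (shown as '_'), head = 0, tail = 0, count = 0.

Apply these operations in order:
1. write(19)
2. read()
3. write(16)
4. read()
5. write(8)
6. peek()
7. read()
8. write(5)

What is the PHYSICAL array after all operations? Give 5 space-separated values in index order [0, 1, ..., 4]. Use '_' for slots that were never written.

After op 1 (write(19)): arr=[19 _ _ _ _] head=0 tail=1 count=1
After op 2 (read()): arr=[19 _ _ _ _] head=1 tail=1 count=0
After op 3 (write(16)): arr=[19 16 _ _ _] head=1 tail=2 count=1
After op 4 (read()): arr=[19 16 _ _ _] head=2 tail=2 count=0
After op 5 (write(8)): arr=[19 16 8 _ _] head=2 tail=3 count=1
After op 6 (peek()): arr=[19 16 8 _ _] head=2 tail=3 count=1
After op 7 (read()): arr=[19 16 8 _ _] head=3 tail=3 count=0
After op 8 (write(5)): arr=[19 16 8 5 _] head=3 tail=4 count=1

Answer: 19 16 8 5 _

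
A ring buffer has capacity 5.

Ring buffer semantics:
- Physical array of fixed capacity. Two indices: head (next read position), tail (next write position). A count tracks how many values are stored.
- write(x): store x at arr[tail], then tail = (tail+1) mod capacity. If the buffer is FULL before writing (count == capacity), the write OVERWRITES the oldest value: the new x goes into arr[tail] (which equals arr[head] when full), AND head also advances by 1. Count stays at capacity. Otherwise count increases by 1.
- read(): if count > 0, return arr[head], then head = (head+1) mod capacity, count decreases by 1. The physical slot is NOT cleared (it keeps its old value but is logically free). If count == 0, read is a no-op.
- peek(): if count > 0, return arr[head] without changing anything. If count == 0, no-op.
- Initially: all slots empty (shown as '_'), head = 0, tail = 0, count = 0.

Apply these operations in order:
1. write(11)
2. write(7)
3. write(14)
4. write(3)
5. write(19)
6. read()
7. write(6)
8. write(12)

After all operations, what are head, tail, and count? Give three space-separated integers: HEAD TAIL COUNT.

After op 1 (write(11)): arr=[11 _ _ _ _] head=0 tail=1 count=1
After op 2 (write(7)): arr=[11 7 _ _ _] head=0 tail=2 count=2
After op 3 (write(14)): arr=[11 7 14 _ _] head=0 tail=3 count=3
After op 4 (write(3)): arr=[11 7 14 3 _] head=0 tail=4 count=4
After op 5 (write(19)): arr=[11 7 14 3 19] head=0 tail=0 count=5
After op 6 (read()): arr=[11 7 14 3 19] head=1 tail=0 count=4
After op 7 (write(6)): arr=[6 7 14 3 19] head=1 tail=1 count=5
After op 8 (write(12)): arr=[6 12 14 3 19] head=2 tail=2 count=5

Answer: 2 2 5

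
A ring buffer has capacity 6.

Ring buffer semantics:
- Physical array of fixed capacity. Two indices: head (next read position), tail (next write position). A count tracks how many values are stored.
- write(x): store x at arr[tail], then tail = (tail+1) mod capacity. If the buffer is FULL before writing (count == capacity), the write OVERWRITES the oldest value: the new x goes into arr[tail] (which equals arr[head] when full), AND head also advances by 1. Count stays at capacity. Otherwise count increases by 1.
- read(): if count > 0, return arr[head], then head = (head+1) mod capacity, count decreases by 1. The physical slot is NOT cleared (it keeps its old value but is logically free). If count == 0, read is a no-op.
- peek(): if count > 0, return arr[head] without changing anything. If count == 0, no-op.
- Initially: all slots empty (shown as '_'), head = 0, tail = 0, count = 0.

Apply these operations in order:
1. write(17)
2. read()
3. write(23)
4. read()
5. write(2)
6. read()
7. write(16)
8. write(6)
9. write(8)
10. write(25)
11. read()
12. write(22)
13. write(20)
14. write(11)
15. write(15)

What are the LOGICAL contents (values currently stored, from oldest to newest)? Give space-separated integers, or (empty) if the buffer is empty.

After op 1 (write(17)): arr=[17 _ _ _ _ _] head=0 tail=1 count=1
After op 2 (read()): arr=[17 _ _ _ _ _] head=1 tail=1 count=0
After op 3 (write(23)): arr=[17 23 _ _ _ _] head=1 tail=2 count=1
After op 4 (read()): arr=[17 23 _ _ _ _] head=2 tail=2 count=0
After op 5 (write(2)): arr=[17 23 2 _ _ _] head=2 tail=3 count=1
After op 6 (read()): arr=[17 23 2 _ _ _] head=3 tail=3 count=0
After op 7 (write(16)): arr=[17 23 2 16 _ _] head=3 tail=4 count=1
After op 8 (write(6)): arr=[17 23 2 16 6 _] head=3 tail=5 count=2
After op 9 (write(8)): arr=[17 23 2 16 6 8] head=3 tail=0 count=3
After op 10 (write(25)): arr=[25 23 2 16 6 8] head=3 tail=1 count=4
After op 11 (read()): arr=[25 23 2 16 6 8] head=4 tail=1 count=3
After op 12 (write(22)): arr=[25 22 2 16 6 8] head=4 tail=2 count=4
After op 13 (write(20)): arr=[25 22 20 16 6 8] head=4 tail=3 count=5
After op 14 (write(11)): arr=[25 22 20 11 6 8] head=4 tail=4 count=6
After op 15 (write(15)): arr=[25 22 20 11 15 8] head=5 tail=5 count=6

Answer: 8 25 22 20 11 15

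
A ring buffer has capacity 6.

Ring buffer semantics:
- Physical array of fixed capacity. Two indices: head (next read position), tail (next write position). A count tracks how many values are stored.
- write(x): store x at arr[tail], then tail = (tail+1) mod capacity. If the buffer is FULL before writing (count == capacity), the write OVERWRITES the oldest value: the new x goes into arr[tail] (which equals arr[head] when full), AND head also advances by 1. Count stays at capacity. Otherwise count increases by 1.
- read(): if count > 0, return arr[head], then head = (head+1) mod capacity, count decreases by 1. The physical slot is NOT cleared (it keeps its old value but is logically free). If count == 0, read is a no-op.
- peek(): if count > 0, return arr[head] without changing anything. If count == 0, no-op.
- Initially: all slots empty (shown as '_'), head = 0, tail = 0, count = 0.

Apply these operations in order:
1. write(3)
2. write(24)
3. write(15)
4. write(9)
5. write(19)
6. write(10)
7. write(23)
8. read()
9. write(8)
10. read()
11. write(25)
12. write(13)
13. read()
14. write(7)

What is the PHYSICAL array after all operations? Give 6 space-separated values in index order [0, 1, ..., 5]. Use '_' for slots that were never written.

Answer: 23 8 25 13 7 10

Derivation:
After op 1 (write(3)): arr=[3 _ _ _ _ _] head=0 tail=1 count=1
After op 2 (write(24)): arr=[3 24 _ _ _ _] head=0 tail=2 count=2
After op 3 (write(15)): arr=[3 24 15 _ _ _] head=0 tail=3 count=3
After op 4 (write(9)): arr=[3 24 15 9 _ _] head=0 tail=4 count=4
After op 5 (write(19)): arr=[3 24 15 9 19 _] head=0 tail=5 count=5
After op 6 (write(10)): arr=[3 24 15 9 19 10] head=0 tail=0 count=6
After op 7 (write(23)): arr=[23 24 15 9 19 10] head=1 tail=1 count=6
After op 8 (read()): arr=[23 24 15 9 19 10] head=2 tail=1 count=5
After op 9 (write(8)): arr=[23 8 15 9 19 10] head=2 tail=2 count=6
After op 10 (read()): arr=[23 8 15 9 19 10] head=3 tail=2 count=5
After op 11 (write(25)): arr=[23 8 25 9 19 10] head=3 tail=3 count=6
After op 12 (write(13)): arr=[23 8 25 13 19 10] head=4 tail=4 count=6
After op 13 (read()): arr=[23 8 25 13 19 10] head=5 tail=4 count=5
After op 14 (write(7)): arr=[23 8 25 13 7 10] head=5 tail=5 count=6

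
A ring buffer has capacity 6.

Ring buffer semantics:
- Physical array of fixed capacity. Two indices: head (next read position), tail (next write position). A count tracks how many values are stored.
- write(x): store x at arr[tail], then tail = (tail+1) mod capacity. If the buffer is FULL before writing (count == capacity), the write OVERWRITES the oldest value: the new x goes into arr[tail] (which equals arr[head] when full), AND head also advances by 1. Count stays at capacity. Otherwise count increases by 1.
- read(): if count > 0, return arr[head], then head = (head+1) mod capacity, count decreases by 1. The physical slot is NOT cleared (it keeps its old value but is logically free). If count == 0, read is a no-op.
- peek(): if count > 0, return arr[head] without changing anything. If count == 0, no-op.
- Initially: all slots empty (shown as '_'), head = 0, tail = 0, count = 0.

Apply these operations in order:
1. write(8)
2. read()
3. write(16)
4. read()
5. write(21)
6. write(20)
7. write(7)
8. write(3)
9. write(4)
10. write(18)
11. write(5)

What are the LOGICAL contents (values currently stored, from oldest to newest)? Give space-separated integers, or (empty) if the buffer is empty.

After op 1 (write(8)): arr=[8 _ _ _ _ _] head=0 tail=1 count=1
After op 2 (read()): arr=[8 _ _ _ _ _] head=1 tail=1 count=0
After op 3 (write(16)): arr=[8 16 _ _ _ _] head=1 tail=2 count=1
After op 4 (read()): arr=[8 16 _ _ _ _] head=2 tail=2 count=0
After op 5 (write(21)): arr=[8 16 21 _ _ _] head=2 tail=3 count=1
After op 6 (write(20)): arr=[8 16 21 20 _ _] head=2 tail=4 count=2
After op 7 (write(7)): arr=[8 16 21 20 7 _] head=2 tail=5 count=3
After op 8 (write(3)): arr=[8 16 21 20 7 3] head=2 tail=0 count=4
After op 9 (write(4)): arr=[4 16 21 20 7 3] head=2 tail=1 count=5
After op 10 (write(18)): arr=[4 18 21 20 7 3] head=2 tail=2 count=6
After op 11 (write(5)): arr=[4 18 5 20 7 3] head=3 tail=3 count=6

Answer: 20 7 3 4 18 5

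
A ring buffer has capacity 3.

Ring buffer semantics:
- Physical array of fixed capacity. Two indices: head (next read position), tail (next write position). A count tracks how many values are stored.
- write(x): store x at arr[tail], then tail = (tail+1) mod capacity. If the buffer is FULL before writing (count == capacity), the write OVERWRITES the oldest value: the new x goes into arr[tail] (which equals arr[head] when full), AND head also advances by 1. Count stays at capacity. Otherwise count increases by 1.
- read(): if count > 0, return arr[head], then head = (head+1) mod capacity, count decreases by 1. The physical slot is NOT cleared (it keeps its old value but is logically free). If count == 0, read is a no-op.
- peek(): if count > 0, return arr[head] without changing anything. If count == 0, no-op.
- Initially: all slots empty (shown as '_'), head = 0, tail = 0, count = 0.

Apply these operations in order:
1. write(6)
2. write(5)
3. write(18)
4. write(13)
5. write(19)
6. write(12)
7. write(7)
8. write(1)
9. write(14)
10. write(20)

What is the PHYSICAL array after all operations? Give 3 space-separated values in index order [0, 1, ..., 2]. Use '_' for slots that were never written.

After op 1 (write(6)): arr=[6 _ _] head=0 tail=1 count=1
After op 2 (write(5)): arr=[6 5 _] head=0 tail=2 count=2
After op 3 (write(18)): arr=[6 5 18] head=0 tail=0 count=3
After op 4 (write(13)): arr=[13 5 18] head=1 tail=1 count=3
After op 5 (write(19)): arr=[13 19 18] head=2 tail=2 count=3
After op 6 (write(12)): arr=[13 19 12] head=0 tail=0 count=3
After op 7 (write(7)): arr=[7 19 12] head=1 tail=1 count=3
After op 8 (write(1)): arr=[7 1 12] head=2 tail=2 count=3
After op 9 (write(14)): arr=[7 1 14] head=0 tail=0 count=3
After op 10 (write(20)): arr=[20 1 14] head=1 tail=1 count=3

Answer: 20 1 14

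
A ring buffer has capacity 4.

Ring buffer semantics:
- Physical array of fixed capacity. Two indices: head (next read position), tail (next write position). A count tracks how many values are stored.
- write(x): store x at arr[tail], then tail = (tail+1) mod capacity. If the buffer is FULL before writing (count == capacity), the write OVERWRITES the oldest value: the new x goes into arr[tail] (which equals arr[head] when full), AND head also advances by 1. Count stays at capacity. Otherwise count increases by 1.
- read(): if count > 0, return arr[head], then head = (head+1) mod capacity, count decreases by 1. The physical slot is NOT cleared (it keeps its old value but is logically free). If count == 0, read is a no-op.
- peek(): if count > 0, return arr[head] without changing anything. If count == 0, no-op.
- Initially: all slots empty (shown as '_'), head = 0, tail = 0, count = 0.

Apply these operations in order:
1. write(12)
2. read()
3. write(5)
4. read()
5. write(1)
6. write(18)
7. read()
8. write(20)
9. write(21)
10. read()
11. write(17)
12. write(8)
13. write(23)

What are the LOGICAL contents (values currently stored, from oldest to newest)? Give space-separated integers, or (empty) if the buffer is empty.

After op 1 (write(12)): arr=[12 _ _ _] head=0 tail=1 count=1
After op 2 (read()): arr=[12 _ _ _] head=1 tail=1 count=0
After op 3 (write(5)): arr=[12 5 _ _] head=1 tail=2 count=1
After op 4 (read()): arr=[12 5 _ _] head=2 tail=2 count=0
After op 5 (write(1)): arr=[12 5 1 _] head=2 tail=3 count=1
After op 6 (write(18)): arr=[12 5 1 18] head=2 tail=0 count=2
After op 7 (read()): arr=[12 5 1 18] head=3 tail=0 count=1
After op 8 (write(20)): arr=[20 5 1 18] head=3 tail=1 count=2
After op 9 (write(21)): arr=[20 21 1 18] head=3 tail=2 count=3
After op 10 (read()): arr=[20 21 1 18] head=0 tail=2 count=2
After op 11 (write(17)): arr=[20 21 17 18] head=0 tail=3 count=3
After op 12 (write(8)): arr=[20 21 17 8] head=0 tail=0 count=4
After op 13 (write(23)): arr=[23 21 17 8] head=1 tail=1 count=4

Answer: 21 17 8 23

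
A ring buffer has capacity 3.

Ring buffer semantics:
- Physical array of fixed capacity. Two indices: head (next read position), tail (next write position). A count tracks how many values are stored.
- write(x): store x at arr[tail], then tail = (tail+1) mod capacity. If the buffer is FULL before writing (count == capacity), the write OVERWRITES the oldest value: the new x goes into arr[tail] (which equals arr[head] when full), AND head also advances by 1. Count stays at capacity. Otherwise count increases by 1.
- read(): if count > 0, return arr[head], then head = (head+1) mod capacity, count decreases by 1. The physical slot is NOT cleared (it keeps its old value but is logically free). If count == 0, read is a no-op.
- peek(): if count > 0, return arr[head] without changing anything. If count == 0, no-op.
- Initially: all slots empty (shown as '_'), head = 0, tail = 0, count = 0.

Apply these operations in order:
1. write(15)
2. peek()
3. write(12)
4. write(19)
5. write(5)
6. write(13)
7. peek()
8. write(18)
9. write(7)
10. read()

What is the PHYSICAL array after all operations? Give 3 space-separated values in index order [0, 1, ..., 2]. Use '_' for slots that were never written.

Answer: 7 13 18

Derivation:
After op 1 (write(15)): arr=[15 _ _] head=0 tail=1 count=1
After op 2 (peek()): arr=[15 _ _] head=0 tail=1 count=1
After op 3 (write(12)): arr=[15 12 _] head=0 tail=2 count=2
After op 4 (write(19)): arr=[15 12 19] head=0 tail=0 count=3
After op 5 (write(5)): arr=[5 12 19] head=1 tail=1 count=3
After op 6 (write(13)): arr=[5 13 19] head=2 tail=2 count=3
After op 7 (peek()): arr=[5 13 19] head=2 tail=2 count=3
After op 8 (write(18)): arr=[5 13 18] head=0 tail=0 count=3
After op 9 (write(7)): arr=[7 13 18] head=1 tail=1 count=3
After op 10 (read()): arr=[7 13 18] head=2 tail=1 count=2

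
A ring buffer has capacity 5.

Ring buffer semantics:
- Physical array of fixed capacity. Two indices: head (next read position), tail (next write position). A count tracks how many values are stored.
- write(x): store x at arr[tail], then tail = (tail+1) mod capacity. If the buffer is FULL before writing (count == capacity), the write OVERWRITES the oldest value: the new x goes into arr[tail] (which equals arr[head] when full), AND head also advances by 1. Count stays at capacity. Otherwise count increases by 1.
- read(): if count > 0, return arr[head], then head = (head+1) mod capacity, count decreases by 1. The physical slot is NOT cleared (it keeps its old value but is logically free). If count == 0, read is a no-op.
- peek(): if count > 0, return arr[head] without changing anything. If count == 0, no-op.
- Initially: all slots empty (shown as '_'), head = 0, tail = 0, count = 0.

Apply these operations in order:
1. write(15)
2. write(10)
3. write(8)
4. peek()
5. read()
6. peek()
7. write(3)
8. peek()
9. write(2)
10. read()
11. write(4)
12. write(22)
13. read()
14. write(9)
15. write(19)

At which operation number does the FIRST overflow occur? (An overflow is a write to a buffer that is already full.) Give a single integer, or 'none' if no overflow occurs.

Answer: 15

Derivation:
After op 1 (write(15)): arr=[15 _ _ _ _] head=0 tail=1 count=1
After op 2 (write(10)): arr=[15 10 _ _ _] head=0 tail=2 count=2
After op 3 (write(8)): arr=[15 10 8 _ _] head=0 tail=3 count=3
After op 4 (peek()): arr=[15 10 8 _ _] head=0 tail=3 count=3
After op 5 (read()): arr=[15 10 8 _ _] head=1 tail=3 count=2
After op 6 (peek()): arr=[15 10 8 _ _] head=1 tail=3 count=2
After op 7 (write(3)): arr=[15 10 8 3 _] head=1 tail=4 count=3
After op 8 (peek()): arr=[15 10 8 3 _] head=1 tail=4 count=3
After op 9 (write(2)): arr=[15 10 8 3 2] head=1 tail=0 count=4
After op 10 (read()): arr=[15 10 8 3 2] head=2 tail=0 count=3
After op 11 (write(4)): arr=[4 10 8 3 2] head=2 tail=1 count=4
After op 12 (write(22)): arr=[4 22 8 3 2] head=2 tail=2 count=5
After op 13 (read()): arr=[4 22 8 3 2] head=3 tail=2 count=4
After op 14 (write(9)): arr=[4 22 9 3 2] head=3 tail=3 count=5
After op 15 (write(19)): arr=[4 22 9 19 2] head=4 tail=4 count=5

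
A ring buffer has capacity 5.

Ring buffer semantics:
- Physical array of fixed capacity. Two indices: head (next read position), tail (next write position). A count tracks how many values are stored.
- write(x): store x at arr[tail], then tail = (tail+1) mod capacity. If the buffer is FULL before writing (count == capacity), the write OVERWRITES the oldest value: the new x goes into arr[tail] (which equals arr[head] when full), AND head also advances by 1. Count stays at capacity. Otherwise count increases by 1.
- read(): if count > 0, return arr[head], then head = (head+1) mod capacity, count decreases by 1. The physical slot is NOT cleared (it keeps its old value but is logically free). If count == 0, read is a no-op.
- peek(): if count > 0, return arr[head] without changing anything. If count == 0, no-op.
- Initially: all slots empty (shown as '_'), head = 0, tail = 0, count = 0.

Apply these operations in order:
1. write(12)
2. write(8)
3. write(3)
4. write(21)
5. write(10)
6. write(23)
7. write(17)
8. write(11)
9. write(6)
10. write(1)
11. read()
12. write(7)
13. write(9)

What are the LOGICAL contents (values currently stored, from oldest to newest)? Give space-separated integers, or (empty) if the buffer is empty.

After op 1 (write(12)): arr=[12 _ _ _ _] head=0 tail=1 count=1
After op 2 (write(8)): arr=[12 8 _ _ _] head=0 tail=2 count=2
After op 3 (write(3)): arr=[12 8 3 _ _] head=0 tail=3 count=3
After op 4 (write(21)): arr=[12 8 3 21 _] head=0 tail=4 count=4
After op 5 (write(10)): arr=[12 8 3 21 10] head=0 tail=0 count=5
After op 6 (write(23)): arr=[23 8 3 21 10] head=1 tail=1 count=5
After op 7 (write(17)): arr=[23 17 3 21 10] head=2 tail=2 count=5
After op 8 (write(11)): arr=[23 17 11 21 10] head=3 tail=3 count=5
After op 9 (write(6)): arr=[23 17 11 6 10] head=4 tail=4 count=5
After op 10 (write(1)): arr=[23 17 11 6 1] head=0 tail=0 count=5
After op 11 (read()): arr=[23 17 11 6 1] head=1 tail=0 count=4
After op 12 (write(7)): arr=[7 17 11 6 1] head=1 tail=1 count=5
After op 13 (write(9)): arr=[7 9 11 6 1] head=2 tail=2 count=5

Answer: 11 6 1 7 9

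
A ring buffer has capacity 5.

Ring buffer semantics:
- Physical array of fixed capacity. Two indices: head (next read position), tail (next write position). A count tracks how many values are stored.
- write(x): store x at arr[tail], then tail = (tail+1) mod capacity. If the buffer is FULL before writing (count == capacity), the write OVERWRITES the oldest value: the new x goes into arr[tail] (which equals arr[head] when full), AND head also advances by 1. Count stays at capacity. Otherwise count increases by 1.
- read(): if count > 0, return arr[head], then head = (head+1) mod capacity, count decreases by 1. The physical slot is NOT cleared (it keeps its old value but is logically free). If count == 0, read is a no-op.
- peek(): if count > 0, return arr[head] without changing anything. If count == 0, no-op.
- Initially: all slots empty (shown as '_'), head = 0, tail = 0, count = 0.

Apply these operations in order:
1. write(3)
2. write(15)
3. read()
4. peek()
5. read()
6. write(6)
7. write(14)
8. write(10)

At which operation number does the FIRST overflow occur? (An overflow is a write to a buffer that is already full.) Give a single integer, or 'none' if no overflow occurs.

Answer: none

Derivation:
After op 1 (write(3)): arr=[3 _ _ _ _] head=0 tail=1 count=1
After op 2 (write(15)): arr=[3 15 _ _ _] head=0 tail=2 count=2
After op 3 (read()): arr=[3 15 _ _ _] head=1 tail=2 count=1
After op 4 (peek()): arr=[3 15 _ _ _] head=1 tail=2 count=1
After op 5 (read()): arr=[3 15 _ _ _] head=2 tail=2 count=0
After op 6 (write(6)): arr=[3 15 6 _ _] head=2 tail=3 count=1
After op 7 (write(14)): arr=[3 15 6 14 _] head=2 tail=4 count=2
After op 8 (write(10)): arr=[3 15 6 14 10] head=2 tail=0 count=3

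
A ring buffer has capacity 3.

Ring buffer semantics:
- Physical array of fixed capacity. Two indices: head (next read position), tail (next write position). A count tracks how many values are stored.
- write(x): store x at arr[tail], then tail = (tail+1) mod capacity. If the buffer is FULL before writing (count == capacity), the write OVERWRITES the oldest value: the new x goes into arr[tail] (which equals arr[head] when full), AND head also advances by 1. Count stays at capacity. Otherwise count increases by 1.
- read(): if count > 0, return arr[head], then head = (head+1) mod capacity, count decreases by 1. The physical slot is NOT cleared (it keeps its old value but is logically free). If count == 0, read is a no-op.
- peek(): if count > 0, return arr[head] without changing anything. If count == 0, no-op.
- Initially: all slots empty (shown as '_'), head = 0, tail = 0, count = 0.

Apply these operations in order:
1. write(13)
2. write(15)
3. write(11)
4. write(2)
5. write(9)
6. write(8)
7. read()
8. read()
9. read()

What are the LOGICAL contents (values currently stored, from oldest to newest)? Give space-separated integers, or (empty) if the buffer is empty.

Answer: (empty)

Derivation:
After op 1 (write(13)): arr=[13 _ _] head=0 tail=1 count=1
After op 2 (write(15)): arr=[13 15 _] head=0 tail=2 count=2
After op 3 (write(11)): arr=[13 15 11] head=0 tail=0 count=3
After op 4 (write(2)): arr=[2 15 11] head=1 tail=1 count=3
After op 5 (write(9)): arr=[2 9 11] head=2 tail=2 count=3
After op 6 (write(8)): arr=[2 9 8] head=0 tail=0 count=3
After op 7 (read()): arr=[2 9 8] head=1 tail=0 count=2
After op 8 (read()): arr=[2 9 8] head=2 tail=0 count=1
After op 9 (read()): arr=[2 9 8] head=0 tail=0 count=0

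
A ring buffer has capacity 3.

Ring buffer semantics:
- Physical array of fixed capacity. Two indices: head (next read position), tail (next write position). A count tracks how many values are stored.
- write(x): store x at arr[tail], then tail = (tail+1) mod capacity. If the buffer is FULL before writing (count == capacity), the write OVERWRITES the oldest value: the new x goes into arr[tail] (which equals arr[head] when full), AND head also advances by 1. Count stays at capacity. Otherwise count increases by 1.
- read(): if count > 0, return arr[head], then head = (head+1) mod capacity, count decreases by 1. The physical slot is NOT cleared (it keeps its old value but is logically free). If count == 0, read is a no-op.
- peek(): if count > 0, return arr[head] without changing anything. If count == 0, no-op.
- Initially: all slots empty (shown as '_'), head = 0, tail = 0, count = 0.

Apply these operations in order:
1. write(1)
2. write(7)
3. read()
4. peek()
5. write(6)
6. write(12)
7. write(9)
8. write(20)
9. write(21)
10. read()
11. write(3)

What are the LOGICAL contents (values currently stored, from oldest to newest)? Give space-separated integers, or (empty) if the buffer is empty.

After op 1 (write(1)): arr=[1 _ _] head=0 tail=1 count=1
After op 2 (write(7)): arr=[1 7 _] head=0 tail=2 count=2
After op 3 (read()): arr=[1 7 _] head=1 tail=2 count=1
After op 4 (peek()): arr=[1 7 _] head=1 tail=2 count=1
After op 5 (write(6)): arr=[1 7 6] head=1 tail=0 count=2
After op 6 (write(12)): arr=[12 7 6] head=1 tail=1 count=3
After op 7 (write(9)): arr=[12 9 6] head=2 tail=2 count=3
After op 8 (write(20)): arr=[12 9 20] head=0 tail=0 count=3
After op 9 (write(21)): arr=[21 9 20] head=1 tail=1 count=3
After op 10 (read()): arr=[21 9 20] head=2 tail=1 count=2
After op 11 (write(3)): arr=[21 3 20] head=2 tail=2 count=3

Answer: 20 21 3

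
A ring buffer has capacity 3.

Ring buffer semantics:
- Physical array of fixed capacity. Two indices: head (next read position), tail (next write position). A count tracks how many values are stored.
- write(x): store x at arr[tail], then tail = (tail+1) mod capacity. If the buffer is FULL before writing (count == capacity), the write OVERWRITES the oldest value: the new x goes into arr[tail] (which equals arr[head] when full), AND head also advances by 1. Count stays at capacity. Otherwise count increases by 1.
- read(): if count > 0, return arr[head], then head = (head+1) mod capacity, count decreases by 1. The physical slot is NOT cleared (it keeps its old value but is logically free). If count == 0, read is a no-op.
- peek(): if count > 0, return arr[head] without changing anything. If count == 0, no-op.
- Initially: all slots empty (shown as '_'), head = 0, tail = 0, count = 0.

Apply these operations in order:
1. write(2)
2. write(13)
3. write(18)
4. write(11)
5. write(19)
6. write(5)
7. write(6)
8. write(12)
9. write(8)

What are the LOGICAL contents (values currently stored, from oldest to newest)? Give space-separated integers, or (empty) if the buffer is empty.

After op 1 (write(2)): arr=[2 _ _] head=0 tail=1 count=1
After op 2 (write(13)): arr=[2 13 _] head=0 tail=2 count=2
After op 3 (write(18)): arr=[2 13 18] head=0 tail=0 count=3
After op 4 (write(11)): arr=[11 13 18] head=1 tail=1 count=3
After op 5 (write(19)): arr=[11 19 18] head=2 tail=2 count=3
After op 6 (write(5)): arr=[11 19 5] head=0 tail=0 count=3
After op 7 (write(6)): arr=[6 19 5] head=1 tail=1 count=3
After op 8 (write(12)): arr=[6 12 5] head=2 tail=2 count=3
After op 9 (write(8)): arr=[6 12 8] head=0 tail=0 count=3

Answer: 6 12 8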